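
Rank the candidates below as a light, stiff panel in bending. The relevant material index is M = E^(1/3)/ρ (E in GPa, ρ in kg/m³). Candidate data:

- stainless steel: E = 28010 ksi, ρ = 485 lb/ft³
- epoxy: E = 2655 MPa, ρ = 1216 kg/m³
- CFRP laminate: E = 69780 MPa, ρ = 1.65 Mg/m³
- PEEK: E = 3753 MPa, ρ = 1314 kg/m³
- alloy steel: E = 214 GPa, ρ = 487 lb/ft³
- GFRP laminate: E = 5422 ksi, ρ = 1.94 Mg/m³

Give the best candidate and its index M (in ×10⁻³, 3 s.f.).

Normalizing units and computing the index:
  stainless steel: E = 193.1 GPa, ρ = 7769 kg/m³
  epoxy: E = 2.655 GPa, ρ = 1216 kg/m³
  CFRP laminate: E = 69.78 GPa, ρ = 1650 kg/m³
  PEEK: E = 3.753 GPa, ρ = 1314 kg/m³
  alloy steel: E = 214.0 GPa, ρ = 7801 kg/m³
  GFRP laminate: E = 37.38 GPa, ρ = 1940 kg/m³
  CFRP laminate: M = 2.50×10⁻³
  GFRP laminate: M = 1.72×10⁻³
  PEEK: M = 1.18×10⁻³
  epoxy: M = 1.14×10⁻³
  alloy steel: M = 0.767×10⁻³
  stainless steel: M = 0.744×10⁻³
CFRP laminate ranks first.

CFRP laminate, M = 2.50×10⁻³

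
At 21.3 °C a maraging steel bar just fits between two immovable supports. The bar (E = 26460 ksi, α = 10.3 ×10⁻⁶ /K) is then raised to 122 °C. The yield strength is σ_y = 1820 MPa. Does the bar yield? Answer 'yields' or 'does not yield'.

does not yield

E = 26460 ksi = 182.4 GPa.
ΔT = 100.7 K. Constrained thermal stress σ = E·α·ΔT = 182.4×10³ MPa × 10.3×10⁻⁶ × 100.7 = 189 MPa (compressive).
Compare to σ_y = 1820 MPa: σ < σ_y, so it does not yield.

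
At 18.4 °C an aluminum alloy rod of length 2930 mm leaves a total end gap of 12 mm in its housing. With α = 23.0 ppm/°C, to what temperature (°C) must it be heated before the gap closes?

α·L₀·ΔT = 12.0 mm ⇒ ΔT = 12.0 / (23.0×10⁻⁶ × 2930.0) = 178.1 K.
T = 18.4 + 178.1 = 196.5 °C.

196 °C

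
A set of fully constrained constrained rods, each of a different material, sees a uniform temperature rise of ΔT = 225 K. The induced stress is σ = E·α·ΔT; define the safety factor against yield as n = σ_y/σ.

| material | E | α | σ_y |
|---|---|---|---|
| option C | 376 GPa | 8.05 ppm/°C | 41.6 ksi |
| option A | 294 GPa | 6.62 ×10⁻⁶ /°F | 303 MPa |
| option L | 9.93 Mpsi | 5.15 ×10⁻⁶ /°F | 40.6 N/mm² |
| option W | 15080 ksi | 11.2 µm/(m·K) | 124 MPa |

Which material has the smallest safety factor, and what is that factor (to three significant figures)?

With everything in SI (GPa, ×10⁻⁶/K, MPa):
  option C: E = 376.0, α = 8.05, σ_y = 286.8 → σ = 681 MPa, n = 0.421
  option A: E = 294.0, α = 11.9, σ_y = 303.0 → σ = 788 MPa, n = 0.384
  option L: E = 68.46, α = 9.27, σ_y = 40.60 → σ = 143 MPa, n = 0.284
  option W: E = 104.0, α = 11.2, σ_y = 124.0 → σ = 262 MPa, n = 0.473
Smallest n: option L with n = 0.284.

option L, n = 0.284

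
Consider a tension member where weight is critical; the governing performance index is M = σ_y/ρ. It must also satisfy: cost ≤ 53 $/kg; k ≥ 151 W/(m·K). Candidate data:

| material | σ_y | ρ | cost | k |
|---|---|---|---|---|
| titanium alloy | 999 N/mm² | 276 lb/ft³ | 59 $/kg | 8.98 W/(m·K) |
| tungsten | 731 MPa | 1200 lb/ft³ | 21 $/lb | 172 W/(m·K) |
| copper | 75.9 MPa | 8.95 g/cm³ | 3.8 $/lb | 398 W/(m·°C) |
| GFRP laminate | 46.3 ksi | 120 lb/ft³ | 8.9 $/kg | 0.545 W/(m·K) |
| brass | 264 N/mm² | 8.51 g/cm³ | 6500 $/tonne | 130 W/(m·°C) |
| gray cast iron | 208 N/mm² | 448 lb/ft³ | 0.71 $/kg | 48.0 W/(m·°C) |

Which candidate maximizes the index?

tungsten

Screen on constraints: cost ≤ 53 $/kg; k ≥ 151 W/(m·K). Survivors: tungsten, copper.
After converting to SI:
  tungsten: σ_y = 731.0 MPa, ρ = 19220 kg/m³
  copper: σ_y = 75.90 MPa, ρ = 8950 kg/m³
  tungsten: M = 38.0 kN·m/kg
  copper: M = 8.48 kN·m/kg
Tungsten has the largest M.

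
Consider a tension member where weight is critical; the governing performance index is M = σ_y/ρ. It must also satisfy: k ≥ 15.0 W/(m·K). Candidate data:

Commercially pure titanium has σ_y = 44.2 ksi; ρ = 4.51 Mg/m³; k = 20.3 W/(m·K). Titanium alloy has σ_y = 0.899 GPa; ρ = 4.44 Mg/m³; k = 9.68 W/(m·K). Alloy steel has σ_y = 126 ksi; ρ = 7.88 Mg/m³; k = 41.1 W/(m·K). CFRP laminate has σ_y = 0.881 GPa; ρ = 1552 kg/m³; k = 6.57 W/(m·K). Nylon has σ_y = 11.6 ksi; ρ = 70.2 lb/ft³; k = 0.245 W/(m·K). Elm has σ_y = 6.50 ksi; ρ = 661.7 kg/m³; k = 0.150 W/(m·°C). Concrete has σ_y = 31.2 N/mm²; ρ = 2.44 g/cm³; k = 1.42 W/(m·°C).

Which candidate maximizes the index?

alloy steel

Screen on constraints: k ≥ 15.0 W/(m·K). Survivors: commercially pure titanium, alloy steel.
Normalizing units and computing the index:
  commercially pure titanium: σ_y = 304.7 MPa, ρ = 4510 kg/m³
  alloy steel: σ_y = 868.7 MPa, ρ = 7880 kg/m³
  alloy steel: M = 110 kN·m/kg
  commercially pure titanium: M = 67.6 kN·m/kg
Alloy steel has the largest M.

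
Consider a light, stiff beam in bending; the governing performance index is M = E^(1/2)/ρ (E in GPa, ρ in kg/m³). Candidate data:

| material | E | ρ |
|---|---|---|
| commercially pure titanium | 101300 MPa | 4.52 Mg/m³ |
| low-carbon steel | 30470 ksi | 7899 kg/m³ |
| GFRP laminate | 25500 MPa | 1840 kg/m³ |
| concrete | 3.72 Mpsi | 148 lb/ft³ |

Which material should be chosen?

GFRP laminate

After converting to SI:
  commercially pure titanium: E = 101.3 GPa, ρ = 4520 kg/m³
  low-carbon steel: E = 210.1 GPa, ρ = 7899 kg/m³
  GFRP laminate: E = 25.50 GPa, ρ = 1840 kg/m³
  concrete: E = 25.65 GPa, ρ = 2371 kg/m³
  GFRP laminate: M = 2.74×10⁻³
  commercially pure titanium: M = 2.23×10⁻³
  concrete: M = 2.14×10⁻³
  low-carbon steel: M = 1.83×10⁻³
Highest index: GFRP laminate.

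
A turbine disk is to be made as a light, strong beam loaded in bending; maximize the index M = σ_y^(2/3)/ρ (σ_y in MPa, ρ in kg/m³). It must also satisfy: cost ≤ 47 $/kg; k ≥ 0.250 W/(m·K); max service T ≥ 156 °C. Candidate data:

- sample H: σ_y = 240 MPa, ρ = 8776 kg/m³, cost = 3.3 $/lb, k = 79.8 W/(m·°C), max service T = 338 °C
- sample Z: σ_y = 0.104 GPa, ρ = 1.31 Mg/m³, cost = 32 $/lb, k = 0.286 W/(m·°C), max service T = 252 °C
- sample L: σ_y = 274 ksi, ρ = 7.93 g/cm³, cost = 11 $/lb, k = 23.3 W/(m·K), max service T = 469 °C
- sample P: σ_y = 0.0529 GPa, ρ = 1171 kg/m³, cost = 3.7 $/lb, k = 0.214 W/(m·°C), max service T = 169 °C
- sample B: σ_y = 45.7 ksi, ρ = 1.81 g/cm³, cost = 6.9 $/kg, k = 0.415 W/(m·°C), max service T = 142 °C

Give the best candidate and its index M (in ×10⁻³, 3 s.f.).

Screen on constraints: cost ≤ 47 $/kg; k ≥ 0.250 W/(m·K); max service T ≥ 156 °C. Survivors: sample H, sample L.
In SI units:
  sample H: σ_y = 240.0 MPa, ρ = 8776 kg/m³
  sample L: σ_y = 1889 MPa, ρ = 7930 kg/m³
  sample L: M = 19.3×10⁻³
  sample H: M = 4.40×10⁻³
The maximum is for sample L.

sample L, M = 19.3×10⁻³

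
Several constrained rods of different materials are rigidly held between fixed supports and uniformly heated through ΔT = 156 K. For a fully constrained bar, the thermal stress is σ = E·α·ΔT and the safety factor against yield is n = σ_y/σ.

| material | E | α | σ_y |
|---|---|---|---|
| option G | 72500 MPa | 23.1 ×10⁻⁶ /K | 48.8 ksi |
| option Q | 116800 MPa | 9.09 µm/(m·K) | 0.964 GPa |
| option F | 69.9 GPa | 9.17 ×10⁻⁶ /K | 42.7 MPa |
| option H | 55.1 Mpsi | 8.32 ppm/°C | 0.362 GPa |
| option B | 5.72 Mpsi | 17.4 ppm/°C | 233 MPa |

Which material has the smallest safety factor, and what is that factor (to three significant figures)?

In consistent units (E in GPa, α in ×10⁻⁶/K, σ_y in MPa):
  option G: E = 72.50, α = 23.1, σ_y = 336.5 → σ = 261 MPa, n = 1.29
  option Q: E = 116.8, α = 9.09, σ_y = 964.0 → σ = 166 MPa, n = 5.82
  option F: E = 69.90, α = 9.17, σ_y = 42.70 → σ = 100 MPa, n = 0.427
  option H: E = 379.9, α = 8.32, σ_y = 362.0 → σ = 493 MPa, n = 0.734
  option B: E = 39.44, α = 17.4, σ_y = 233.0 → σ = 107 MPa, n = 2.18
The minimum is option F at n = 0.427.

option F, n = 0.427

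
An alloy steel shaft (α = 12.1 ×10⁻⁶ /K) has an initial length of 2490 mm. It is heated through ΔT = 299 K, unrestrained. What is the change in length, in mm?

9.01 mm

ΔL = α·L₀·ΔT = 12.1×10⁻⁶ × 2490 mm × 299.0 K = 9.01 mm.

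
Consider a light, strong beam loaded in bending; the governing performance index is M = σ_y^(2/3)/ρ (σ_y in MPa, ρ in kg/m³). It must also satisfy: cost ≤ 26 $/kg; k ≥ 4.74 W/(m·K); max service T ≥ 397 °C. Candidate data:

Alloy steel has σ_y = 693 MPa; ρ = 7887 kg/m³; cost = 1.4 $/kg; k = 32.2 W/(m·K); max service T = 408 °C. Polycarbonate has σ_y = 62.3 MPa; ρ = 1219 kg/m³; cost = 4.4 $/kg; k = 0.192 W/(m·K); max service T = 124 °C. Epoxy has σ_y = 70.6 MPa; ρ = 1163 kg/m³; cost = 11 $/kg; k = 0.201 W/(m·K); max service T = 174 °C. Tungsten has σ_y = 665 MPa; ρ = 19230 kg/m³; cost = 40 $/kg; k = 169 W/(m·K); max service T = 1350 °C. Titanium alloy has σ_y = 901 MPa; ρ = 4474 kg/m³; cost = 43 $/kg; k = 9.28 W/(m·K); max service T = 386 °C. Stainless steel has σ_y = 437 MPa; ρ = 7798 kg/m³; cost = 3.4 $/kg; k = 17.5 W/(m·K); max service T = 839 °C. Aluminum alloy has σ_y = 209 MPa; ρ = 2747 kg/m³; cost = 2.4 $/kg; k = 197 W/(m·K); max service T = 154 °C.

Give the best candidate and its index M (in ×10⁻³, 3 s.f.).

alloy steel, M = 9.93×10⁻³

Screen on constraints: cost ≤ 26 $/kg; k ≥ 4.74 W/(m·K); max service T ≥ 397 °C. Survivors: alloy steel, stainless steel.
Per-candidate index values:
  alloy steel: M = 9.93×10⁻³
  stainless steel: M = 7.38×10⁻³
Highest index: alloy steel.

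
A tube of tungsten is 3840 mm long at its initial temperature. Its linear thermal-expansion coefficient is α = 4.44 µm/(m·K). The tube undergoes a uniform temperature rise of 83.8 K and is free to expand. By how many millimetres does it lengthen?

ΔL = α·L₀·ΔT = 4.44×10⁻⁶ × 3840 mm × 83.80 K = 1.43 mm.

1.43 mm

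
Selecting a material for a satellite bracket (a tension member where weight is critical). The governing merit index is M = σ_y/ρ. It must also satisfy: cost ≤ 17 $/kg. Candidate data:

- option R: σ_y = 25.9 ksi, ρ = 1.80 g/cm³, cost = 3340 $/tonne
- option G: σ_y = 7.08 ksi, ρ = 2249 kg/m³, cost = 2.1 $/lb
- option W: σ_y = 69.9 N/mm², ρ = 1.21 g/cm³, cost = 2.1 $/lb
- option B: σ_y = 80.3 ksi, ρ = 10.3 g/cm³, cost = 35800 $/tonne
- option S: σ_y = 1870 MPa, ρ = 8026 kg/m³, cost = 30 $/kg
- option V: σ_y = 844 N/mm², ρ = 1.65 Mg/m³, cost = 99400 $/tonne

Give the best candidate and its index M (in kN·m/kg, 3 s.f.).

option R, M = 99.2 kN·m/kg

Screen on constraints: cost ≤ 17 $/kg. Survivors: option R, option G, option W.
After converting to SI:
  option R: σ_y = 178.6 MPa, ρ = 1800 kg/m³
  option G: σ_y = 48.81 MPa, ρ = 2249 kg/m³
  option W: σ_y = 69.90 MPa, ρ = 1210 kg/m³
  option R: M = 99.2 kN·m/kg
  option W: M = 57.8 kN·m/kg
  option G: M = 21.7 kN·m/kg
Option R has the largest M.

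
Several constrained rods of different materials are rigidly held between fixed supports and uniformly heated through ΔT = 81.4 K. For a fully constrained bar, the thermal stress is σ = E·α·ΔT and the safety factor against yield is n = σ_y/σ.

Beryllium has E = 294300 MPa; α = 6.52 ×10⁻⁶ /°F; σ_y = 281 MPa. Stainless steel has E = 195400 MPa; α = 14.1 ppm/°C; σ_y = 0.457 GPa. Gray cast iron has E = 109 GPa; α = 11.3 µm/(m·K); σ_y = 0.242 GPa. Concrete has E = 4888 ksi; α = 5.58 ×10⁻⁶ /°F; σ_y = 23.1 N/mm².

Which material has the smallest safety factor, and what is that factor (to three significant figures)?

concrete, n = 0.838

With everything in SI (GPa, ×10⁻⁶/K, MPa):
  beryllium: E = 294.3, α = 11.7, σ_y = 281.0 → σ = 281 MPa, n = 0.999
  stainless steel: E = 195.4, α = 14.1, σ_y = 457.0 → σ = 224 MPa, n = 2.04
  gray cast iron: E = 109.0, α = 11.3, σ_y = 242.0 → σ = 100 MPa, n = 2.41
  concrete: E = 33.70, α = 10.0, σ_y = 23.10 → σ = 27.6 MPa, n = 0.838
The minimum is concrete at n = 0.838.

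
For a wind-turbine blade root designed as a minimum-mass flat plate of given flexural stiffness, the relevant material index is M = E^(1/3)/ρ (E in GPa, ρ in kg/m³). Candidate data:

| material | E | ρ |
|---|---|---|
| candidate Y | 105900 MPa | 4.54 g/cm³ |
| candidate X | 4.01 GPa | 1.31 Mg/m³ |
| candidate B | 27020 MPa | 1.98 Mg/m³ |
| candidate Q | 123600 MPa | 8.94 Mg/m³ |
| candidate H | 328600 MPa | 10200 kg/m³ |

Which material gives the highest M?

In SI units:
  candidate Y: E = 105.9 GPa, ρ = 4540 kg/m³
  candidate X: E = 4.010 GPa, ρ = 1310 kg/m³
  candidate B: E = 27.02 GPa, ρ = 1980 kg/m³
  candidate Q: E = 123.6 GPa, ρ = 8940 kg/m³
  candidate H: E = 328.6 GPa, ρ = 10200 kg/m³
  candidate B: M = 1.52×10⁻³
  candidate X: M = 1.21×10⁻³
  candidate Y: M = 1.04×10⁻³
  candidate H: M = 0.677×10⁻³
  candidate Q: M = 0.557×10⁻³
Candidate B has the largest M.

candidate B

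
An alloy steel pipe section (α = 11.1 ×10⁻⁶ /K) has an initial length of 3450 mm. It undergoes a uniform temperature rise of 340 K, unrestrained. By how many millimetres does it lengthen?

13.0 mm

ΔL = α·L₀·ΔT = 11.1×10⁻⁶ × 3450 mm × 340.0 K = 13.0 mm.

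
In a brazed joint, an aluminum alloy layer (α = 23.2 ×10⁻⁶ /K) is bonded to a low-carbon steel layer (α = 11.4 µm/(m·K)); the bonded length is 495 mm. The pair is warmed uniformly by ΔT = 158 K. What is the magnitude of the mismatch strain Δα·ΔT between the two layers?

Δα = |23.2 − 11.4|×10⁻⁶/K = 11.8×10⁻⁶/K.
Mismatch strain = Δα·ΔT = 11.8×10⁻⁶ × 158.0 = 1.86×10⁻³.

1.86×10⁻³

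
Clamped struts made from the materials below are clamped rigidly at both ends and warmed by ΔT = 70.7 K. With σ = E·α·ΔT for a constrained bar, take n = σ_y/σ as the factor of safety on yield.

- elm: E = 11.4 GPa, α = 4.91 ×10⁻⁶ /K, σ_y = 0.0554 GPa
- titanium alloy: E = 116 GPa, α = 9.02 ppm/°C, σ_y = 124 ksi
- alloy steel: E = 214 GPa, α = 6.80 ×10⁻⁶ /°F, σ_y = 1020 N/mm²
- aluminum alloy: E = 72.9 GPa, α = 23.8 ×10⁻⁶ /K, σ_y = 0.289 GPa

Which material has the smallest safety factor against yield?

Per material, after unit conversion:
  elm: E = 11.40, α = 4.91, σ_y = 55.40 → σ = 3.96 MPa, n = 14.0
  titanium alloy: E = 116.0, α = 9.02, σ_y = 855.0 → σ = 74.0 MPa, n = 11.6
  alloy steel: E = 214.0, α = 12.2, σ_y = 1020 → σ = 185 MPa, n = 5.51
  aluminum alloy: E = 72.90, α = 23.8, σ_y = 289.0 → σ = 123 MPa, n = 2.36
Aluminum alloy has the lowest safety factor, n = 2.36.

aluminum alloy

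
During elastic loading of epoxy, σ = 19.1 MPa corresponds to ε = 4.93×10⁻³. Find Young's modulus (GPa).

3.87 GPa

E = σ/ε = 19.1 MPa / 4.93×10⁻³ = 3874 MPa = 3.87 GPa.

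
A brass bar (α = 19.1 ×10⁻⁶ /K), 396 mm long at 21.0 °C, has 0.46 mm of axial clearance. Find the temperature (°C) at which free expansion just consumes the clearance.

α·L₀·ΔT = 0.46 mm ⇒ ΔT = 0.46 / (19.1×10⁻⁶ × 396.0) = 60.82 K.
T = 21.0 + 60.82 = 81.82 °C.

81.8 °C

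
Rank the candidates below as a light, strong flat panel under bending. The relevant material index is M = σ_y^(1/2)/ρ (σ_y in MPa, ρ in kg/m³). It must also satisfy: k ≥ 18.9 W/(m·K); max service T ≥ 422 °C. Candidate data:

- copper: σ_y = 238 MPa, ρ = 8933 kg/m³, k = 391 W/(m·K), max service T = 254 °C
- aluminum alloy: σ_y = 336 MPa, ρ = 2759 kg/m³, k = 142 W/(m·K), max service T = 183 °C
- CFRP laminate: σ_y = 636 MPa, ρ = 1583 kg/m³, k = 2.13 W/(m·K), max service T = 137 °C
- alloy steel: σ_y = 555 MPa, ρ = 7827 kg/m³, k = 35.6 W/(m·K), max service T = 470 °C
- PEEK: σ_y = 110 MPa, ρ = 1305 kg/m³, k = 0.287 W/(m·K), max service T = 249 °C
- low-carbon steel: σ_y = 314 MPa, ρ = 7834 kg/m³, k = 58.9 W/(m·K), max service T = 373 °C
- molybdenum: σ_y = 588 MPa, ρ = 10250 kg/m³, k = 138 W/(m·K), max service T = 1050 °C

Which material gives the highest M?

alloy steel

Screen on constraints: k ≥ 18.9 W/(m·K); max service T ≥ 422 °C. Survivors: alloy steel, molybdenum.
Computing M directly (units already consistent):
  alloy steel: M = 3.01×10⁻³
  molybdenum: M = 2.37×10⁻³
Alloy steel ranks first.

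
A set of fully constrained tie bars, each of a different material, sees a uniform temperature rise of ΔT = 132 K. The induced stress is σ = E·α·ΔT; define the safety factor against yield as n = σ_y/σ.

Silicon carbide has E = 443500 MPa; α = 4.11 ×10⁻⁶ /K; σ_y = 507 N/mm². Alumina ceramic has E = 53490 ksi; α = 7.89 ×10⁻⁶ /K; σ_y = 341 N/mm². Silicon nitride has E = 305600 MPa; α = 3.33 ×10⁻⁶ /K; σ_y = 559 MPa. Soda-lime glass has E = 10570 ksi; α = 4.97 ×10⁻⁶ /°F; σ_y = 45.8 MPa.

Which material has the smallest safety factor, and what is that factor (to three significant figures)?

soda-lime glass, n = 0.532

Converting E to GPa, α to ×10⁻⁶/K, σ_y to MPa, then σ and n for each:
  silicon carbide: E = 443.5, α = 4.11, σ_y = 507.0 → σ = 241 MPa, n = 2.11
  alumina ceramic: E = 368.8, α = 7.89, σ_y = 341.0 → σ = 384 MPa, n = 0.888
  silicon nitride: E = 305.6, α = 3.33, σ_y = 559.0 → σ = 134 MPa, n = 4.16
  soda-lime glass: E = 72.88, α = 8.95, σ_y = 45.80 → σ = 86.1 MPa, n = 0.532
Soda-lime glass has the lowest safety factor, n = 0.532.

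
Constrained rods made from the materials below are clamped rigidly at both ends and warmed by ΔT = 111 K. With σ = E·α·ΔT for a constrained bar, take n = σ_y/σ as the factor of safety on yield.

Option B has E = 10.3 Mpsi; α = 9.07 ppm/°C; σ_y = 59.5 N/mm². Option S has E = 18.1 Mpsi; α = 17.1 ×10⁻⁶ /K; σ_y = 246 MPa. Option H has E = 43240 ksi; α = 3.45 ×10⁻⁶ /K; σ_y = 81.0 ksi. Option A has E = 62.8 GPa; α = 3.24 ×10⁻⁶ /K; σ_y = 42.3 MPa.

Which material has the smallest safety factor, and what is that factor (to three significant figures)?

Converting E to GPa, α to ×10⁻⁶/K, σ_y to MPa, then σ and n for each:
  option B: E = 71.02, α = 9.07, σ_y = 59.50 → σ = 71.5 MPa, n = 0.832
  option S: E = 124.8, α = 17.1, σ_y = 246.0 → σ = 237 MPa, n = 1.04
  option H: E = 298.1, α = 3.45, σ_y = 558.5 → σ = 114 MPa, n = 4.89
  option A: E = 62.80, α = 3.24, σ_y = 42.30 → σ = 22.6 MPa, n = 1.87
The minimum is option B at n = 0.832.

option B, n = 0.832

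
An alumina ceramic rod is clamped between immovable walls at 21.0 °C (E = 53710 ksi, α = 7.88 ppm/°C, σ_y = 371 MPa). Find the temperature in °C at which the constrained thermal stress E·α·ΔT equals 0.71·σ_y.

111 °C

E = 53710 ksi = 370.3 GPa.
E·α·ΔT = 263.4 MPa ⇒ ΔT = 263.4 / (370.3×10³ × 7.88×10⁻⁶) = 90.27 K.
T = 21.0 + 90.27 = 111.3 °C.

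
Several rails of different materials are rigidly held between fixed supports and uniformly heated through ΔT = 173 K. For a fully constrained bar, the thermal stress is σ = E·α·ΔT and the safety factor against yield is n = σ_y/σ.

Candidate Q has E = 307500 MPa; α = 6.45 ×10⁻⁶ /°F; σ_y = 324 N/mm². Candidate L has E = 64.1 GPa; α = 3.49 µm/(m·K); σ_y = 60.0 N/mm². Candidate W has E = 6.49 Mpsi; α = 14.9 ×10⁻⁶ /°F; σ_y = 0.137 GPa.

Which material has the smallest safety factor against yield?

candidate Q

With everything in SI (GPa, ×10⁻⁶/K, MPa):
  candidate Q: E = 307.5, α = 11.6, σ_y = 324.0 → σ = 618 MPa, n = 0.525
  candidate L: E = 64.10, α = 3.49, σ_y = 60.00 → σ = 38.7 MPa, n = 1.55
  candidate W: E = 44.75, α = 26.8, σ_y = 137.0 → σ = 208 MPa, n = 0.660
The minimum is candidate Q at n = 0.525.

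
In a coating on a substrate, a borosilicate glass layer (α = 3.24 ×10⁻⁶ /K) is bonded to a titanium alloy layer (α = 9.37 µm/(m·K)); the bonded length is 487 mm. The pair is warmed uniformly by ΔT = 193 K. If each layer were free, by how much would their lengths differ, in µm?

576 µm

Δα = |3.24 − 9.37|×10⁻⁶/K = 6.13×10⁻⁶/K.
ΔL_mismatch = Δα·L·ΔT = 6.13×10⁻⁶ × 487.0 mm × 193.0 K = 576 µm.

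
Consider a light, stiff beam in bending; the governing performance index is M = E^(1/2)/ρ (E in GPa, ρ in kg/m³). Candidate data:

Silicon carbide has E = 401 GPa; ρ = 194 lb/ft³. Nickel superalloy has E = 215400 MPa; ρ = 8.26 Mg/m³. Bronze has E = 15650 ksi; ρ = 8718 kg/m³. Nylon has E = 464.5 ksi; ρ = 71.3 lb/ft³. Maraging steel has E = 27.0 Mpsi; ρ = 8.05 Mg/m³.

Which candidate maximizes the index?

After converting to SI:
  silicon carbide: E = 401.0 GPa, ρ = 3108 kg/m³
  nickel superalloy: E = 215.4 GPa, ρ = 8260 kg/m³
  bronze: E = 107.9 GPa, ρ = 8718 kg/m³
  nylon: E = 3.203 GPa, ρ = 1142 kg/m³
  maraging steel: E = 186.2 GPa, ρ = 8050 kg/m³
  silicon carbide: M = 6.44×10⁻³
  nickel superalloy: M = 1.78×10⁻³
  maraging steel: M = 1.69×10⁻³
  nylon: M = 1.57×10⁻³
  bronze: M = 1.19×10⁻³
Highest index: silicon carbide.

silicon carbide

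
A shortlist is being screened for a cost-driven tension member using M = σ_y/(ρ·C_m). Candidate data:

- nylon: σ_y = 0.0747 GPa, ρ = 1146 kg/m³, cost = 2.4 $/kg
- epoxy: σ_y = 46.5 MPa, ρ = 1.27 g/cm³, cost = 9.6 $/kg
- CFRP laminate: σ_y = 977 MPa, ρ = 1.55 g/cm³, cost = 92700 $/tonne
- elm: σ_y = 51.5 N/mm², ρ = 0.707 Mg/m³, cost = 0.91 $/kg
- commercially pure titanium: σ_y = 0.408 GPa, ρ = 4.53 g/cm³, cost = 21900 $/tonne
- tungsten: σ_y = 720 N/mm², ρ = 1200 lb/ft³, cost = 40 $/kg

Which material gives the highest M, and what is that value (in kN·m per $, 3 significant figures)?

Convert each candidate to consistent units, then evaluate M:
  nylon: σ_y = 74.70 MPa, ρ = 1146 kg/m³, cost = 2.400 $/kg
  epoxy: σ_y = 46.50 MPa, ρ = 1270 kg/m³, cost = 9.600 $/kg
  CFRP laminate: σ_y = 977.0 MPa, ρ = 1550 kg/m³, cost = 92.70 $/kg
  elm: σ_y = 51.50 MPa, ρ = 707.0 kg/m³, cost = 0.9100 $/kg
  commercially pure titanium: σ_y = 408.0 MPa, ρ = 4530 kg/m³, cost = 21.90 $/kg
  tungsten: σ_y = 720.0 MPa, ρ = 19220 kg/m³, cost = 40.00 $/kg
  elm: M = 80.0 kN·m per $
  nylon: M = 27.2 kN·m per $
  CFRP laminate: M = 6.80 kN·m per $
  commercially pure titanium: M = 4.11 kN·m per $
  epoxy: M = 3.81 kN·m per $
  tungsten: M = 0.936 kN·m per $
Elm ranks first.

elm, M = 80.0 kN·m per $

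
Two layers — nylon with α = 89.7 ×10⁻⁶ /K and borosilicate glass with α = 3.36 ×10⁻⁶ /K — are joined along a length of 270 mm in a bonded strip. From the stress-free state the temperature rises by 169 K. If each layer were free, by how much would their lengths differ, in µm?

3940 µm

Δα = |89.7 − 3.36|×10⁻⁶/K = 86.3×10⁻⁶/K.
ΔL_mismatch = Δα·L·ΔT = 86.3×10⁻⁶ × 270.0 mm × 169.0 K = 3940 µm.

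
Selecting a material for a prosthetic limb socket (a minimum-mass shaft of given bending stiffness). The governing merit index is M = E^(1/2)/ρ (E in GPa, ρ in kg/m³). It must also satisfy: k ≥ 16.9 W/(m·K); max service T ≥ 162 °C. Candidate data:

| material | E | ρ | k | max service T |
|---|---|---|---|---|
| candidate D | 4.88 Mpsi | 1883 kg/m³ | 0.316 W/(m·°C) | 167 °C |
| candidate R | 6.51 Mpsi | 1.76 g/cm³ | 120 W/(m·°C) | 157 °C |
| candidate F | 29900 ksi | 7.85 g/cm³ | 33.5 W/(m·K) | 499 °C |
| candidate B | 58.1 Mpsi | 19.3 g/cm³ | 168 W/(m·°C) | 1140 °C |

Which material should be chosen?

Screen on constraints: k ≥ 16.9 W/(m·K); max service T ≥ 162 °C. Survivors: candidate F, candidate B.
In SI units:
  candidate F: E = 206.2 GPa, ρ = 7850 kg/m³
  candidate B: E = 400.6 GPa, ρ = 19300 kg/m³
  candidate F: M = 1.83×10⁻³
  candidate B: M = 1.04×10⁻³
The maximum is for candidate F.

candidate F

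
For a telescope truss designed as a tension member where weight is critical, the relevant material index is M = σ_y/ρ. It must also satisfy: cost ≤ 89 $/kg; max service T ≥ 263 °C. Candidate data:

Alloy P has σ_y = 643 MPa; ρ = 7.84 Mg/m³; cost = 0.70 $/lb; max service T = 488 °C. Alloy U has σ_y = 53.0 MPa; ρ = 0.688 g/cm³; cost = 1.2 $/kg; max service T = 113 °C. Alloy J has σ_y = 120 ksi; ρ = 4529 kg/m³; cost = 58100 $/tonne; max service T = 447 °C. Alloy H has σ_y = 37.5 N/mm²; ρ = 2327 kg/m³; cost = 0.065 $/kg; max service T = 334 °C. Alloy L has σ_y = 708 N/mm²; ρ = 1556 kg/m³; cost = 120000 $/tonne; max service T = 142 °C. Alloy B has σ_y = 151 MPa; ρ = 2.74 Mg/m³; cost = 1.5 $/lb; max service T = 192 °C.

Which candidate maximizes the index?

alloy J

Screen on constraints: cost ≤ 89 $/kg; max service T ≥ 263 °C. Survivors: alloy P, alloy J, alloy H.
Convert each candidate to consistent units, then evaluate M:
  alloy P: σ_y = 643.0 MPa, ρ = 7840 kg/m³
  alloy J: σ_y = 827.4 MPa, ρ = 4529 kg/m³
  alloy H: σ_y = 37.50 MPa, ρ = 2327 kg/m³
  alloy J: M = 183 kN·m/kg
  alloy P: M = 82.0 kN·m/kg
  alloy H: M = 16.1 kN·m/kg
The maximum is for alloy J.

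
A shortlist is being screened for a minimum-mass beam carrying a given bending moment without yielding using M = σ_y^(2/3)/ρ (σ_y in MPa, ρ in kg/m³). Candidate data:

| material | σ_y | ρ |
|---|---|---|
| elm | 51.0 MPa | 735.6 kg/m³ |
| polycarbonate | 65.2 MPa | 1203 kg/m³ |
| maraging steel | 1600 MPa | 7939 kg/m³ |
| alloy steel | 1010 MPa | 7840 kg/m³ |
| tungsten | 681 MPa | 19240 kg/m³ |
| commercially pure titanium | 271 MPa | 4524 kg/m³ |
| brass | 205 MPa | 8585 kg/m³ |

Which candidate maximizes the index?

elm

Evaluate M for each candidate:
  elm: M = 18.7×10⁻³
  maraging steel: M = 17.2×10⁻³
  polycarbonate: M = 13.5×10⁻³
  alloy steel: M = 12.8×10⁻³
  commercially pure titanium: M = 9.26×10⁻³
  brass: M = 4.05×10⁻³
  tungsten: M = 4.02×10⁻³
The maximum is for elm.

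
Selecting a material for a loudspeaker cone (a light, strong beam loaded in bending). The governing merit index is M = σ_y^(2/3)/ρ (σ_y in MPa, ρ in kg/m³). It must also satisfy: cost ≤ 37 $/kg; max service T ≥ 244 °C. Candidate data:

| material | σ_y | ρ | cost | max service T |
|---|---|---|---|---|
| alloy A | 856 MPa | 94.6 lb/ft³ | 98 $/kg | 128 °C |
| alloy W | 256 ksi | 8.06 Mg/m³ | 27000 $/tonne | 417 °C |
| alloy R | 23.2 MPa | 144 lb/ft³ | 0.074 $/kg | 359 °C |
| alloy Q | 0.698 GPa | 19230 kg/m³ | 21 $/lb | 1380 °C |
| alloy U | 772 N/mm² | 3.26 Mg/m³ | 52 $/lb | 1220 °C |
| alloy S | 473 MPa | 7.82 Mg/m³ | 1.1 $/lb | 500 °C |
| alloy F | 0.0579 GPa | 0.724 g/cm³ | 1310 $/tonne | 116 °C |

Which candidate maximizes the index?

Screen on constraints: cost ≤ 37 $/kg; max service T ≥ 244 °C. Survivors: alloy W, alloy R, alloy S.
Convert each candidate to consistent units, then evaluate M:
  alloy W: σ_y = 1765 MPa, ρ = 8060 kg/m³
  alloy R: σ_y = 23.20 MPa, ρ = 2307 kg/m³
  alloy S: σ_y = 473.0 MPa, ρ = 7820 kg/m³
  alloy W: M = 18.1×10⁻³
  alloy S: M = 7.76×10⁻³
  alloy R: M = 3.53×10⁻³
Alloy W has the largest M.

alloy W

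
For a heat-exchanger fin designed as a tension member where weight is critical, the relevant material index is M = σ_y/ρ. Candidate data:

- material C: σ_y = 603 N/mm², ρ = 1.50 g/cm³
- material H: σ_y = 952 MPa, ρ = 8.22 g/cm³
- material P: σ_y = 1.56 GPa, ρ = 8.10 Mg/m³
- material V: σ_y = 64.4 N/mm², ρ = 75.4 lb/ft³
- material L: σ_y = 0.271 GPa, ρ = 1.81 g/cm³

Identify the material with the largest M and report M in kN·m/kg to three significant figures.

After converting to SI:
  material C: σ_y = 603.0 MPa, ρ = 1500 kg/m³
  material H: σ_y = 952.0 MPa, ρ = 8220 kg/m³
  material P: σ_y = 1560 MPa, ρ = 8100 kg/m³
  material V: σ_y = 64.40 MPa, ρ = 1208 kg/m³
  material L: σ_y = 271.0 MPa, ρ = 1810 kg/m³
  material C: M = 402 kN·m/kg
  material P: M = 193 kN·m/kg
  material L: M = 150 kN·m/kg
  material H: M = 116 kN·m/kg
  material V: M = 53.3 kN·m/kg
The maximum is for material C.

material C, M = 402 kN·m/kg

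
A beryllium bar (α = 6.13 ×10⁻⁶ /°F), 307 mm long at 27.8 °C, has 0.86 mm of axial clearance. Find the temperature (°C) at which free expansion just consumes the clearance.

282 °C

α = 6.13×10⁻⁶/°F × 9/5 = 11.0×10⁻⁶/K.
α·L₀·ΔT = 0.86 mm ⇒ ΔT = 0.86 / (11.0×10⁻⁶ × 307.0) = 253.9 K.
T = 27.8 + 253.9 = 281.7 °C.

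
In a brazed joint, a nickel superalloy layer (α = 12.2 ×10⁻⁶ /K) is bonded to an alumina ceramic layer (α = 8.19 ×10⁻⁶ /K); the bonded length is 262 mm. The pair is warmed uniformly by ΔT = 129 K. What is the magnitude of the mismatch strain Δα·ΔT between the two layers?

5.17×10⁻⁴

Δα = |12.2 − 8.19|×10⁻⁶/K = 4.01×10⁻⁶/K.
Mismatch strain = Δα·ΔT = 4.01×10⁻⁶ × 129.0 = 5.17×10⁻⁴.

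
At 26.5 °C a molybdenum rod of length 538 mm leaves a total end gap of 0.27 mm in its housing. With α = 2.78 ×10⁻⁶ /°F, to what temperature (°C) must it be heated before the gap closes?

α = 2.78×10⁻⁶/°F × 9/5 = 5.00×10⁻⁶/K.
α·L₀·ΔT = 0.27 mm ⇒ ΔT = 0.27 / (5.00×10⁻⁶ × 538.0) = 100.3 K.
T = 26.5 + 100.3 = 126.8 °C.

127 °C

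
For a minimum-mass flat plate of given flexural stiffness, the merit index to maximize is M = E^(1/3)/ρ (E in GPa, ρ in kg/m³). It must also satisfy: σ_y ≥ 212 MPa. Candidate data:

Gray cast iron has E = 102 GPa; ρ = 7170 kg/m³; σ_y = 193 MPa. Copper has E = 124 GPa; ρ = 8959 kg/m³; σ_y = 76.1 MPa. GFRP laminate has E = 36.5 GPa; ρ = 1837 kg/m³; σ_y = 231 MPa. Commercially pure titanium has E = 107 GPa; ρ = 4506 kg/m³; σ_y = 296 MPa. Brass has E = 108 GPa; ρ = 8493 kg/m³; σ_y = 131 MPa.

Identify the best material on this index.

Screen on constraints: σ_y ≥ 212 MPa. Survivors: GFRP laminate, commercially pure titanium.
Evaluate M for each candidate:
  GFRP laminate: M = 1.81×10⁻³
  commercially pure titanium: M = 1.05×10⁻³
GFRP laminate ranks first.

GFRP laminate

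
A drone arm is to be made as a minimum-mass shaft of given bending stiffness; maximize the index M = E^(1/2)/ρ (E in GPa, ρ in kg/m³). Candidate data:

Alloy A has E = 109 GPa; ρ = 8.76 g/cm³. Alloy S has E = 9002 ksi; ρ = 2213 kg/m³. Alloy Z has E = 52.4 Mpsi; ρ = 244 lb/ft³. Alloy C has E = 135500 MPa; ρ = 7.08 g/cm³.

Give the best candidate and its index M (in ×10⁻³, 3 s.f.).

After converting to SI:
  alloy A: E = 109.0 GPa, ρ = 8760 kg/m³
  alloy S: E = 62.07 GPa, ρ = 2213 kg/m³
  alloy Z: E = 361.3 GPa, ρ = 3909 kg/m³
  alloy C: E = 135.5 GPa, ρ = 7080 kg/m³
  alloy Z: M = 4.86×10⁻³
  alloy S: M = 3.56×10⁻³
  alloy C: M = 1.64×10⁻³
  alloy A: M = 1.19×10⁻³
Alloy Z ranks first.

alloy Z, M = 4.86×10⁻³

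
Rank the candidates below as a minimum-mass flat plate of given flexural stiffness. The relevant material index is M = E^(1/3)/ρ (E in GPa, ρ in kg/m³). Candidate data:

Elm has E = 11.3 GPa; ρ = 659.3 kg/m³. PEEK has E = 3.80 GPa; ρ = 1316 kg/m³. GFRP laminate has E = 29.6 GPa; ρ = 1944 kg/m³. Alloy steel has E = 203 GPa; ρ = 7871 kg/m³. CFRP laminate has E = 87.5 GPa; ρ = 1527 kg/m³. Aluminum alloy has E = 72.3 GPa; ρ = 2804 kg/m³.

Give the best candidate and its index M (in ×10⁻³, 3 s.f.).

elm, M = 3.40×10⁻³

Per-candidate index values:
  elm: M = 3.40×10⁻³
  CFRP laminate: M = 2.91×10⁻³
  GFRP laminate: M = 1.59×10⁻³
  aluminum alloy: M = 1.49×10⁻³
  PEEK: M = 1.19×10⁻³
  alloy steel: M = 0.747×10⁻³
Elm ranks first.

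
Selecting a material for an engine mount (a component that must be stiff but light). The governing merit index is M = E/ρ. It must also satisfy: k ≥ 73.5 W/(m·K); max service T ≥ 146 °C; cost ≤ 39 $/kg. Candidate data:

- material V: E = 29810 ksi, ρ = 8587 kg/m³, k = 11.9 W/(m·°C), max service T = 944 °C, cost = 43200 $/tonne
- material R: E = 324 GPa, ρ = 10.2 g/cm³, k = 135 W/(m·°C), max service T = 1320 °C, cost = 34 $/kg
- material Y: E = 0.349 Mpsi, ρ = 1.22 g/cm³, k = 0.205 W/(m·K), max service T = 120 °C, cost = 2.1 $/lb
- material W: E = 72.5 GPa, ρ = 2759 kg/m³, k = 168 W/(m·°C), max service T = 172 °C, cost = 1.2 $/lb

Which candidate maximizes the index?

Screen on constraints: k ≥ 73.5 W/(m·K); max service T ≥ 146 °C; cost ≤ 39 $/kg. Survivors: material R, material W.
After converting to SI:
  material R: E = 324.0 GPa, ρ = 10200 kg/m³
  material W: E = 72.50 GPa, ρ = 2759 kg/m³
  material R: M = 31.8 MN·m/kg
  material W: M = 26.3 MN·m/kg
Material R ranks first.

material R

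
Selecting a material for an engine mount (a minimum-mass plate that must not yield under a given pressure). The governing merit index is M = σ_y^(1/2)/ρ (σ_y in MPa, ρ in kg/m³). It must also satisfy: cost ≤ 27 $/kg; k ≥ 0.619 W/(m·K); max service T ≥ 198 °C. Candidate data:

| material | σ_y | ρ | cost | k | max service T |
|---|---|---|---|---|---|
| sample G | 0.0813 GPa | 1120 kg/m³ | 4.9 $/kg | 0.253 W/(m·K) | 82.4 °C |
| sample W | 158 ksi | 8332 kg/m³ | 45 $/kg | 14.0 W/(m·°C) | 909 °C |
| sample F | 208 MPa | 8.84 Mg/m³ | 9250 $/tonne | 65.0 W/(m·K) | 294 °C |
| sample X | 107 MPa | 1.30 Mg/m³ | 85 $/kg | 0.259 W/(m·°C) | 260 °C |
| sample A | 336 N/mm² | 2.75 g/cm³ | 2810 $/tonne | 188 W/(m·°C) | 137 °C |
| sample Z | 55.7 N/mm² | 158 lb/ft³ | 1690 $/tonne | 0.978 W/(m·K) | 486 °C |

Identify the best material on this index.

sample Z

Screen on constraints: cost ≤ 27 $/kg; k ≥ 0.619 W/(m·K); max service T ≥ 198 °C. Survivors: sample F, sample Z.
Normalizing units and computing the index:
  sample F: σ_y = 208.0 MPa, ρ = 8840 kg/m³
  sample Z: σ_y = 55.70 MPa, ρ = 2531 kg/m³
  sample Z: M = 2.95×10⁻³
  sample F: M = 1.63×10⁻³
Sample Z has the largest M.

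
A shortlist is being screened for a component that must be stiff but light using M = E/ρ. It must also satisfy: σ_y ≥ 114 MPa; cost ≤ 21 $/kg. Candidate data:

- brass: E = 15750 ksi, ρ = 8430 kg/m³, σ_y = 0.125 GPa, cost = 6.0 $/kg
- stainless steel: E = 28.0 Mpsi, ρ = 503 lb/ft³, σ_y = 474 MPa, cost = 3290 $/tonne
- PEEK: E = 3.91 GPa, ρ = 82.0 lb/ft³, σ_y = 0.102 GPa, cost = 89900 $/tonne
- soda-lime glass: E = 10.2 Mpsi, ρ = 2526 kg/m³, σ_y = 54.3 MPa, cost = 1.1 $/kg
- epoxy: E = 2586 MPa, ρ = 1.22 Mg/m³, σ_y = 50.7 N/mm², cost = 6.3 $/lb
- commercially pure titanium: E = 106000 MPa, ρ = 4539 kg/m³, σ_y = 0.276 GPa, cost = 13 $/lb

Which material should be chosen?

stainless steel

Screen on constraints: σ_y ≥ 114 MPa; cost ≤ 21 $/kg. Survivors: brass, stainless steel.
In SI units:
  brass: E = 108.6 GPa, ρ = 8430 kg/m³
  stainless steel: E = 193.1 GPa, ρ = 8057 kg/m³
  stainless steel: M = 24.0 MN·m/kg
  brass: M = 12.9 MN·m/kg
Stainless steel has the largest M.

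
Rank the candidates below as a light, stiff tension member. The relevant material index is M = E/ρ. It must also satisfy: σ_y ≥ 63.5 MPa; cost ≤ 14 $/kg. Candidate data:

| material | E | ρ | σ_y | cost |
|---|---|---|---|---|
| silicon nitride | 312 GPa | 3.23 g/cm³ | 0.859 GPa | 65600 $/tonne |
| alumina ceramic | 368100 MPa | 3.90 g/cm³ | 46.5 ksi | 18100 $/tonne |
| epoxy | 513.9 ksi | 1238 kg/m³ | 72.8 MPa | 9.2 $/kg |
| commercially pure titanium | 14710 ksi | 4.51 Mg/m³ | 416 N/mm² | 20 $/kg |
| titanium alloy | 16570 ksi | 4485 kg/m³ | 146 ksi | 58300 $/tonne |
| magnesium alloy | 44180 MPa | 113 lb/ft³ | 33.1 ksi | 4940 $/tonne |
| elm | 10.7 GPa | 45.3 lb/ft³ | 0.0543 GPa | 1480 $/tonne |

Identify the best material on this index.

Screen on constraints: σ_y ≥ 63.5 MPa; cost ≤ 14 $/kg. Survivors: epoxy, magnesium alloy.
In SI units:
  epoxy: E = 3.543 GPa, ρ = 1238 kg/m³
  magnesium alloy: E = 44.18 GPa, ρ = 1810 kg/m³
  magnesium alloy: M = 24.4 MN·m/kg
  epoxy: M = 2.86 MN·m/kg
Highest index: magnesium alloy.

magnesium alloy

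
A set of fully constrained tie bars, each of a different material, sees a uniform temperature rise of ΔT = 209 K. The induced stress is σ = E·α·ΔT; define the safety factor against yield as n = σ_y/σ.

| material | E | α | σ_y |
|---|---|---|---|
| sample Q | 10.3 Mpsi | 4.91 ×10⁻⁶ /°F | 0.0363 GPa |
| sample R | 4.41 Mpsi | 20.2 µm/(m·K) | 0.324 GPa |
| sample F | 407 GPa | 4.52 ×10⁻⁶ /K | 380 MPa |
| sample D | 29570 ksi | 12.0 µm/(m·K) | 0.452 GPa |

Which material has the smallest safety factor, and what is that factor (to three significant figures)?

Per material, after unit conversion:
  sample Q: E = 71.02, α = 8.84, σ_y = 36.30 → σ = 131 MPa, n = 0.277
  sample R: E = 30.41, α = 20.2, σ_y = 324.0 → σ = 128 MPa, n = 2.52
  sample F: E = 407.0, α = 4.52, σ_y = 380.0 → σ = 384 MPa, n = 0.988
  sample D: E = 203.9, α = 12.0, σ_y = 452.0 → σ = 511 MPa, n = 0.884
Sample Q has the lowest safety factor, n = 0.277.

sample Q, n = 0.277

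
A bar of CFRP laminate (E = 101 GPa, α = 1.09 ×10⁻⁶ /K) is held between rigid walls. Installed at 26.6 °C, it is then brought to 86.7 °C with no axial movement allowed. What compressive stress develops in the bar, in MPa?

6.62 MPa

ΔT = 60.10 K. Constrained thermal stress σ = E·α·ΔT = 101.0×10³ MPa × 1.09×10⁻⁶ × 60.10 = 6.62 MPa (compressive).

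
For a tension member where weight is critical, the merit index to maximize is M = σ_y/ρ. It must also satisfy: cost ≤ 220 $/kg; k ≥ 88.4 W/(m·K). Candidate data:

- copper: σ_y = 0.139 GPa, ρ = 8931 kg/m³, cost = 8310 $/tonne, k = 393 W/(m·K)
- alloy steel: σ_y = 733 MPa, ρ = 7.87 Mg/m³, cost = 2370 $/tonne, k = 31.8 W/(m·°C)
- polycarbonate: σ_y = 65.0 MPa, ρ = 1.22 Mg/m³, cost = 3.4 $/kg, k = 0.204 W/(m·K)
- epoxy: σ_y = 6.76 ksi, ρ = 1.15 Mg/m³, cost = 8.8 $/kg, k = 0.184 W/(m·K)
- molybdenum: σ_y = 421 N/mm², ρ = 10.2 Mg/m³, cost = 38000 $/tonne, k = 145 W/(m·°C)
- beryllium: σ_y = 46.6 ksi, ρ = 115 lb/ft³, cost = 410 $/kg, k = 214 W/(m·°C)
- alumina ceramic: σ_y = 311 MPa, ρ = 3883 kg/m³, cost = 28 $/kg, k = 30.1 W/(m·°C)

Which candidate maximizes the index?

Screen on constraints: cost ≤ 220 $/kg; k ≥ 88.4 W/(m·K). Survivors: copper, molybdenum.
Normalizing units and computing the index:
  copper: σ_y = 139.0 MPa, ρ = 8931 kg/m³
  molybdenum: σ_y = 421.0 MPa, ρ = 10200 kg/m³
  molybdenum: M = 41.3 kN·m/kg
  copper: M = 15.6 kN·m/kg
Highest index: molybdenum.

molybdenum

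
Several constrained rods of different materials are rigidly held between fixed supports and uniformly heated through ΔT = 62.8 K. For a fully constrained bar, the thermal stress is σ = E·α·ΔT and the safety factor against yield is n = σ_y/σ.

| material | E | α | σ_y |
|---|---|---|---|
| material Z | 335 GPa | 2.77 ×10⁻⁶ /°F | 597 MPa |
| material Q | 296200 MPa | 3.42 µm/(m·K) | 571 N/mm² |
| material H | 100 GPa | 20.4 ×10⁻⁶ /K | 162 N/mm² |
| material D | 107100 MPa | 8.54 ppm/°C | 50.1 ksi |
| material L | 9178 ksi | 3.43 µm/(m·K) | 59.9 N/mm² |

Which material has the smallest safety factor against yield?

Converting E to GPa, α to ×10⁻⁶/K, σ_y to MPa, then σ and n for each:
  material Z: E = 335.0, α = 4.99, σ_y = 597.0 → σ = 105 MPa, n = 5.69
  material Q: E = 296.2, α = 3.42, σ_y = 571.0 → σ = 63.6 MPa, n = 8.98
  material H: E = 100.0, α = 20.4, σ_y = 162.0 → σ = 128 MPa, n = 1.26
  material D: E = 107.1, α = 8.54, σ_y = 345.4 → σ = 57.4 MPa, n = 6.01
  material L: E = 63.28, α = 3.43, σ_y = 59.90 → σ = 13.6 MPa, n = 4.39
Material H has the lowest safety factor, n = 1.26.

material H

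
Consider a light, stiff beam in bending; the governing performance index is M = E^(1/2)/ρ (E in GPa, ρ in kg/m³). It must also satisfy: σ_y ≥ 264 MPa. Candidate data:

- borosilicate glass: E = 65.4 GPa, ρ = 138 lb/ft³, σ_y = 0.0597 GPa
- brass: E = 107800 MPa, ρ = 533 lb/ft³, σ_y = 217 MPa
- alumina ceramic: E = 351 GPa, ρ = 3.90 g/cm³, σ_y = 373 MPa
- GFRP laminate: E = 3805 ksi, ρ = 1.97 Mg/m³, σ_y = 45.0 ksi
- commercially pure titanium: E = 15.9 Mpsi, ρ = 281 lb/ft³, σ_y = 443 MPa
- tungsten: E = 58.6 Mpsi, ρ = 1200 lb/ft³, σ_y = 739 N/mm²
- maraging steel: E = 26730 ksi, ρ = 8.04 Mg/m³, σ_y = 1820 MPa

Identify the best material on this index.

alumina ceramic

Screen on constraints: σ_y ≥ 264 MPa. Survivors: alumina ceramic, GFRP laminate, commercially pure titanium, tungsten, maraging steel.
Putting every candidate on a common basis:
  alumina ceramic: E = 351.0 GPa, ρ = 3900 kg/m³
  GFRP laminate: E = 26.23 GPa, ρ = 1970 kg/m³
  commercially pure titanium: E = 109.6 GPa, ρ = 4501 kg/m³
  tungsten: E = 404.0 GPa, ρ = 19220 kg/m³
  maraging steel: E = 184.3 GPa, ρ = 8040 kg/m³
  alumina ceramic: M = 4.80×10⁻³
  GFRP laminate: M = 2.60×10⁻³
  commercially pure titanium: M = 2.33×10⁻³
  maraging steel: M = 1.69×10⁻³
  tungsten: M = 1.05×10⁻³
Alumina ceramic ranks first.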